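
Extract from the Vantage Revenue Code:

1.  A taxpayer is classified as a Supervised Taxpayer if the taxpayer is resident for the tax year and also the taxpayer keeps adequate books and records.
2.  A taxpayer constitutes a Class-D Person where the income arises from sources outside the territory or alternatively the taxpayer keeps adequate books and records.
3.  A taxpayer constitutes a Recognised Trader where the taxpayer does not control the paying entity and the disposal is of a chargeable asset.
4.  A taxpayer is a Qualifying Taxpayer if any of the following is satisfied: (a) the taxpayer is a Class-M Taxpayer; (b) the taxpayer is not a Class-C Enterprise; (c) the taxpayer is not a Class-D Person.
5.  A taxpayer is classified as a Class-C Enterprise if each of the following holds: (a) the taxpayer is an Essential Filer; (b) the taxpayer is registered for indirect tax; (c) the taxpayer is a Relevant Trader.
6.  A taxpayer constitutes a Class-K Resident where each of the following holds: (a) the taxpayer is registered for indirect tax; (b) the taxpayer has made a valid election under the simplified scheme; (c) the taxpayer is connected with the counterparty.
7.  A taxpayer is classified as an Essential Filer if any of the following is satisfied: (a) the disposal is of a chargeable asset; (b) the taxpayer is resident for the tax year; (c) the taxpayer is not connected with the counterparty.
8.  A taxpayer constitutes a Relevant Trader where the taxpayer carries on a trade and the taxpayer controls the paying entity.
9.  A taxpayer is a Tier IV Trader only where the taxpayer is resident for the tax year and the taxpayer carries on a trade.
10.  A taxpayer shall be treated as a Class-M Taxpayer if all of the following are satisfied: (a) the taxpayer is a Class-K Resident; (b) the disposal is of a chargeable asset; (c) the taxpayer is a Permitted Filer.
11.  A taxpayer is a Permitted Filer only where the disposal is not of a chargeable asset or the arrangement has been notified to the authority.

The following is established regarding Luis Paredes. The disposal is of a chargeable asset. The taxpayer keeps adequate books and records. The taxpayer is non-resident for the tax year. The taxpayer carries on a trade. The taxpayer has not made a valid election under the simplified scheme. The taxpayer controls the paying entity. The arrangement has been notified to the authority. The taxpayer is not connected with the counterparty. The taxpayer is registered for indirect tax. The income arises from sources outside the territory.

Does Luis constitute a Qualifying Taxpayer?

No

paragraph 6 — Class-K Resident: [the taxpayer is registered for indirect tax? yes] AND [the taxpayer has made a valid election under the simplified scheme? no] AND [the taxpayer is connected with the counterparty? no] → not satisfied.
paragraph 11 — Permitted Filer: [the disposal is not of a chargeable asset? no] OR [the arrangement has been notified to the authority? yes] → satisfied.
paragraph 10 — Class-M Taxpayer: [Class-K Resident (paragraph 6)? no] AND [the disposal is of a chargeable asset? yes] AND [Permitted Filer (paragraph 11)? yes] → not satisfied.
paragraph 7 — Essential Filer: [the disposal is of a chargeable asset? yes] OR [the taxpayer is resident for the tax year? no] OR [the taxpayer is not connected with the counterparty? yes] → satisfied.
paragraph 8 — Relevant Trader: [the taxpayer carries on a trade? yes] AND [the taxpayer controls the paying entity? yes] → satisfied.
paragraph 5 — Class-C Enterprise: [Essential Filer (paragraph 7)? yes] AND [the taxpayer is registered for indirect tax? yes] AND [Relevant Trader (paragraph 8)? yes] → satisfied.
paragraph 2 — Class-D Person: [the income arises from sources outside the territory? yes] OR [the taxpayer keeps adequate books and records? yes] → satisfied.
paragraph 4 — Qualifying Taxpayer: [Class-M Taxpayer (paragraph 10)? no] OR [not a Class-C Enterprise (paragraph 5)? no] OR [not a Class-D Person (paragraph 2)? no] → not satisfied.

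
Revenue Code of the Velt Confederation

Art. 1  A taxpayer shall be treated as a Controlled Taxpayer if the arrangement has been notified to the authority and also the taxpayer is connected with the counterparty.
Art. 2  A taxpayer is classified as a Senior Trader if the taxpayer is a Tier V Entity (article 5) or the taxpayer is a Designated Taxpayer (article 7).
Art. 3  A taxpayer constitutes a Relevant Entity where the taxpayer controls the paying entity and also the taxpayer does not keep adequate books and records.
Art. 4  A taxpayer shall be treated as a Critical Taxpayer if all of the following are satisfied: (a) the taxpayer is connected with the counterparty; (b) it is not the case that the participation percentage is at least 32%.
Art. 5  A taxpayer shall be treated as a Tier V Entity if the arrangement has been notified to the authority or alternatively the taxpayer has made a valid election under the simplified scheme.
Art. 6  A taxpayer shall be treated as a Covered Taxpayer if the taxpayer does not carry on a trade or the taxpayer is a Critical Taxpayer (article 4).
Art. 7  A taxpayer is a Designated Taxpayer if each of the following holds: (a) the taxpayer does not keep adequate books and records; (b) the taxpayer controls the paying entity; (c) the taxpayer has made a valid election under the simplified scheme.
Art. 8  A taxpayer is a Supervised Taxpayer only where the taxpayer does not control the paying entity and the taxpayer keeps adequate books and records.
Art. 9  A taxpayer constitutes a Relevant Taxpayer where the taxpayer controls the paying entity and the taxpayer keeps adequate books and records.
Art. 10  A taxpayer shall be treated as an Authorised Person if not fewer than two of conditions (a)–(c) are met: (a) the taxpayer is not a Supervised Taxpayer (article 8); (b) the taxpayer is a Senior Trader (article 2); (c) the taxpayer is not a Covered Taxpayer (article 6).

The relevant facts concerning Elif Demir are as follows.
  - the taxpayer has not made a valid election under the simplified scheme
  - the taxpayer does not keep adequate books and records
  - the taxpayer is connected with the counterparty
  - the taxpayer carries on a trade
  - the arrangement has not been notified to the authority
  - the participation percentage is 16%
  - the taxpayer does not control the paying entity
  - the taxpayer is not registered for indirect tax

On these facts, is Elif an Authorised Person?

No

Under article 8: the taxpayer does not control the paying entity? yes; and the taxpayer keeps adequate books and records? no. So the taxpayer is not a Supervised Taxpayer.
Under article 5: the arrangement has been notified to the authority? no; or the taxpayer has made a valid election under the simplified scheme? no. So the taxpayer is not a Tier V Entity.
Under article 7: the taxpayer does not keep adequate books and records? yes; and the taxpayer controls the paying entity? no; and the taxpayer has made a valid election under the simplified scheme? no. So the taxpayer is not a Designated Taxpayer.
Under article 2: Tier V Entity (article 5)? no; or Designated Taxpayer (article 7)? no. So the taxpayer is not a Senior Trader.
Under article 4: the taxpayer is connected with the counterparty? yes; and participation percentage: 16% ≥ 32%? no, so negated condition yes. So the taxpayer is a Critical Taxpayer.
Under article 6: the taxpayer does not carry on a trade? no; or Critical Taxpayer (article 4)? yes. So the taxpayer is a Covered Taxpayer.
Under article 10: not a Supervised Taxpayer (article 8)? yes; Senior Trader (article 2)? no; not a Covered Taxpayer (article 6)? no — 1 of 3 hold (need ≥2) → not satisfied.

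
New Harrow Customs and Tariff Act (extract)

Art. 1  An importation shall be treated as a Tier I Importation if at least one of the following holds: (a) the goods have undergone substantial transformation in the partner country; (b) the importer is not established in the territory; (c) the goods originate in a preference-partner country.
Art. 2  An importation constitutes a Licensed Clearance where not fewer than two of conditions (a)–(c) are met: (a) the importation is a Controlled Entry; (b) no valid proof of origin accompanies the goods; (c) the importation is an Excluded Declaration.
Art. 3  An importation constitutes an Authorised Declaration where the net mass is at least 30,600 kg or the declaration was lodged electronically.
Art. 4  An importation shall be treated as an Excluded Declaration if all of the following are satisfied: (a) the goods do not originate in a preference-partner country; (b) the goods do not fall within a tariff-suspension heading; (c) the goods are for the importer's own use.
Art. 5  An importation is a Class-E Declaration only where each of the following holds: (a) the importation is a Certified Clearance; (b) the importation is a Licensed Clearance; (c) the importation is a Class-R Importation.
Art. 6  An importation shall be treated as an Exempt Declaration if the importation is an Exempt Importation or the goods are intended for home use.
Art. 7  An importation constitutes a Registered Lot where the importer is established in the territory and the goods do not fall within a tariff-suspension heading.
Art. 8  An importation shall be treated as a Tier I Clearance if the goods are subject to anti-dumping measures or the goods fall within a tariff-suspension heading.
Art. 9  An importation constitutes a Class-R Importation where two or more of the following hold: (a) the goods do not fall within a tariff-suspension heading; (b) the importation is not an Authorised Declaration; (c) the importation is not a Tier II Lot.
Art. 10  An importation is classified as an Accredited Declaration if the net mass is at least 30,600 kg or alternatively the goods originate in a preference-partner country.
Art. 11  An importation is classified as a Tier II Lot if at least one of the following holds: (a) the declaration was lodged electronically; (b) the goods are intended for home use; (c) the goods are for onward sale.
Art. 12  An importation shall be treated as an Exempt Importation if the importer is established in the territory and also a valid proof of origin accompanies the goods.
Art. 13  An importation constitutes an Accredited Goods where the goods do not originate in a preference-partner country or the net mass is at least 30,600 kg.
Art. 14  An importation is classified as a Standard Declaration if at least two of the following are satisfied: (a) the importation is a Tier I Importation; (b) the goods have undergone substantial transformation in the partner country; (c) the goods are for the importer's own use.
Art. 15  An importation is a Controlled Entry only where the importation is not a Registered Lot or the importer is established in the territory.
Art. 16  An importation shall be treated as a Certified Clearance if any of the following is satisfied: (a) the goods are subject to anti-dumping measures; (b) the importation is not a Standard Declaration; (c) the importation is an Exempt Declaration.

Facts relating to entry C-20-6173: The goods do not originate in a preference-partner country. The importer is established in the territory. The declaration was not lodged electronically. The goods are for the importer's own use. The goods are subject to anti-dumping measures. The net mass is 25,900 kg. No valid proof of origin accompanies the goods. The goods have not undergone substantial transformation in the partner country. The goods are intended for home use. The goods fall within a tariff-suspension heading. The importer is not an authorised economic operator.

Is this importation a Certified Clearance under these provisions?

Yes

article 1 — Tier I Importation: [the goods have undergone substantial transformation in the partner country? no] OR [the importer is not established in the territory? no] OR [the goods originate in a preference-partner country? no] → not satisfied.
article 14 — Standard Declaration: Tier I Importation (article 1)? no; the goods have undergone substantial transformation in the partner country? no; the goods are for the importer's own use? yes — 1 of 3 hold (need ≥2) → not satisfied.
article 12 — Exempt Importation: [the importer is established in the territory? yes] AND [a valid proof of origin accompanies the goods? no] → not satisfied.
article 6 — Exempt Declaration: [Exempt Importation (article 12)? no] OR [the goods are intended for home use? yes] → satisfied.
article 16 — Certified Clearance: [the goods are subject to anti-dumping measures? yes] OR [not a Standard Declaration (article 14)? yes] OR [Exempt Declaration (article 6)? yes] → satisfied.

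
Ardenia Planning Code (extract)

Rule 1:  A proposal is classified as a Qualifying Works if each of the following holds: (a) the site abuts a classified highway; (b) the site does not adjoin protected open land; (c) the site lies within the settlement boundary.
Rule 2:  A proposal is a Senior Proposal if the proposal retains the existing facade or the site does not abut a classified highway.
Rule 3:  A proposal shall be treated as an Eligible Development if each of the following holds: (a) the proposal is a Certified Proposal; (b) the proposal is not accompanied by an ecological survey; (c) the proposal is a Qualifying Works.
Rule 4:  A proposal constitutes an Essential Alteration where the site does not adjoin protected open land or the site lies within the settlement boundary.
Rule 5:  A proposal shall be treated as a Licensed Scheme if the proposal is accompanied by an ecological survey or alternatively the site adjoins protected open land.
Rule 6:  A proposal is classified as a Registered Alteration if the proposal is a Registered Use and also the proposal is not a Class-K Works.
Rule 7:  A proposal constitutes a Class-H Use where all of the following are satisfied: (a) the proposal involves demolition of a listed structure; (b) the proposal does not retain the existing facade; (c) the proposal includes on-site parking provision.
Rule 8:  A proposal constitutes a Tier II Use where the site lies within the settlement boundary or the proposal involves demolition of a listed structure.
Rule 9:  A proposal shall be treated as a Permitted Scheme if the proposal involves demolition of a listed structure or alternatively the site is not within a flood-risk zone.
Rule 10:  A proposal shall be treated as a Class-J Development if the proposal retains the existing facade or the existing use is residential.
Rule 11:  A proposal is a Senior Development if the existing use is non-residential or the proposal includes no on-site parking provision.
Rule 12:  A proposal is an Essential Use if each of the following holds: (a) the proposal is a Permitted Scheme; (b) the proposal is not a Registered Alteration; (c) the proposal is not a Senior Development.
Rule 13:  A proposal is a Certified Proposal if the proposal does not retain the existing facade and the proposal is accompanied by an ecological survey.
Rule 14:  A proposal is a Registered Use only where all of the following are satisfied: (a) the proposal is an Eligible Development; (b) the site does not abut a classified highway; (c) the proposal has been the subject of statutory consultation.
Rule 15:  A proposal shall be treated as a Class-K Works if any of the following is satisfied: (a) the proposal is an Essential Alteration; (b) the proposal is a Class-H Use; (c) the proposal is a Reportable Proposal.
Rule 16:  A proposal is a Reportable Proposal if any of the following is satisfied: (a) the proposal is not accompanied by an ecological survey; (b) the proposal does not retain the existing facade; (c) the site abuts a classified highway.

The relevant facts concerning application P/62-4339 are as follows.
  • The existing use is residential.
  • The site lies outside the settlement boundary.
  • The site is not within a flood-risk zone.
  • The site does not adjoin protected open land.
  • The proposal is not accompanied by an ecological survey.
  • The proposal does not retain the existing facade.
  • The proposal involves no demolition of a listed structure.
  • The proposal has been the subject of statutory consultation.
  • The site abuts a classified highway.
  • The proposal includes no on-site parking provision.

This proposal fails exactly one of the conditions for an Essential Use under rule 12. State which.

Under rule 9: the proposal involves demolition of a listed structure? no; or the site is not within a flood-risk zone? yes. So the proposal is a Permitted Scheme.
Under rule 13: the proposal does not retain the existing facade? yes; and the proposal is accompanied by an ecological survey? no. So the proposal is not a Certified Proposal.
Under rule 1: the site abuts a classified highway? yes; and the site does not adjoin protected open land? yes; and the site lies within the settlement boundary? no. So the proposal is not a Qualifying Works.
Under rule 3: Certified Proposal (rule 13)? no; and the proposal is not accompanied by an ecological survey? yes; and Qualifying Works (rule 1)? no. So the proposal is not an Eligible Development.
Under rule 14: Eligible Development (rule 3)? no; and the site does not abut a classified highway? no; and the proposal has been the subject of statutory consultation? yes. So the proposal is not a Registered Use.
Under rule 4: the site does not adjoin protected open land? yes; or the site lies within the settlement boundary? no. So the proposal is an Essential Alteration.
Under rule 7: the proposal involves demolition of a listed structure? no; and the proposal does not retain the existing facade? yes; and the proposal includes on-site parking provision? no. So the proposal is not a Class-H Use.
Under rule 16: the proposal is not accompanied by an ecological survey? yes; or the proposal does not retain the existing facade? yes; or the site abuts a classified highway? yes. So the proposal is a Reportable Proposal.
Under rule 15: Essential Alteration (rule 4)? yes; or Class-H Use (rule 7)? no; or Reportable Proposal (rule 16)? yes. So the proposal is a Class-K Works.
Under rule 6: Registered Use (rule 14)? no; and not a Class-K Works (rule 15)? no. So the proposal is not a Registered Alteration.
Under rule 11: the existing use is non-residential? no; or the proposal includes no on-site parking provision? yes. So the proposal is a Senior Development.
Under rule 12: Permitted Scheme (rule 9)? yes; and not a Registered Alteration (rule 6)? yes; and not a Senior Development (rule 11)? no. So the proposal is not an Essential Use.

Senior Development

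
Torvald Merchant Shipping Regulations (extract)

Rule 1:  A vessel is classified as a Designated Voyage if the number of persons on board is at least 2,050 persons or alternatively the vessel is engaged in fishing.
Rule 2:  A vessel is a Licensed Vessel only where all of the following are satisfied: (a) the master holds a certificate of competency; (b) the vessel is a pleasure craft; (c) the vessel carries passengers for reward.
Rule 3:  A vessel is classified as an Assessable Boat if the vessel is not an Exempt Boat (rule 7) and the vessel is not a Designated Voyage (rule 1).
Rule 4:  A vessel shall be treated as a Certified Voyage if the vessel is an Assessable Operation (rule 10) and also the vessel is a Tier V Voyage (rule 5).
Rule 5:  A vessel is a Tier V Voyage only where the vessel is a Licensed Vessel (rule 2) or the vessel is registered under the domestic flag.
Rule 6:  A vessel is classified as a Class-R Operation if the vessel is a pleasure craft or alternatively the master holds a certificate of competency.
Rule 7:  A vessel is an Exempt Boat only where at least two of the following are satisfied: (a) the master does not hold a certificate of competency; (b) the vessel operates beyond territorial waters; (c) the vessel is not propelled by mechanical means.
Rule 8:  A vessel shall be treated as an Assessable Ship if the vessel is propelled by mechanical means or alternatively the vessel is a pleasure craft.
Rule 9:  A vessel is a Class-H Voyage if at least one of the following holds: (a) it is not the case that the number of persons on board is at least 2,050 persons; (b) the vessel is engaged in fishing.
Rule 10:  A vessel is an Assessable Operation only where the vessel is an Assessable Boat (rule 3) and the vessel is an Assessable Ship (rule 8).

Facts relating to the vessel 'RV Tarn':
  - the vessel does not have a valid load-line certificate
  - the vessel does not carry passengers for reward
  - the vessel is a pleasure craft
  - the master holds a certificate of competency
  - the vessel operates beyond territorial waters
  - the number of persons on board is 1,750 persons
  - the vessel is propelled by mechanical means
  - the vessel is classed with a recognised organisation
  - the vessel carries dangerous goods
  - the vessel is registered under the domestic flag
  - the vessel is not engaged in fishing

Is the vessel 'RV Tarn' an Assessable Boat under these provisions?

rule 7 — Exempt Boat: the master does not hold a certificate of competency? no; the vessel operates beyond territorial waters? yes; the vessel is not propelled by mechanical means? no — 1 of 3 hold (need ≥2) → not satisfied.
rule 1 — Designated Voyage: [number of persons on board: 1,750 persons ≥ 2,050 persons? no] OR [the vessel is engaged in fishing? no] → not satisfied.
rule 3 — Assessable Boat: [not an Exempt Boat (rule 7)? yes] AND [not a Designated Voyage (rule 1)? yes] → satisfied.

Yes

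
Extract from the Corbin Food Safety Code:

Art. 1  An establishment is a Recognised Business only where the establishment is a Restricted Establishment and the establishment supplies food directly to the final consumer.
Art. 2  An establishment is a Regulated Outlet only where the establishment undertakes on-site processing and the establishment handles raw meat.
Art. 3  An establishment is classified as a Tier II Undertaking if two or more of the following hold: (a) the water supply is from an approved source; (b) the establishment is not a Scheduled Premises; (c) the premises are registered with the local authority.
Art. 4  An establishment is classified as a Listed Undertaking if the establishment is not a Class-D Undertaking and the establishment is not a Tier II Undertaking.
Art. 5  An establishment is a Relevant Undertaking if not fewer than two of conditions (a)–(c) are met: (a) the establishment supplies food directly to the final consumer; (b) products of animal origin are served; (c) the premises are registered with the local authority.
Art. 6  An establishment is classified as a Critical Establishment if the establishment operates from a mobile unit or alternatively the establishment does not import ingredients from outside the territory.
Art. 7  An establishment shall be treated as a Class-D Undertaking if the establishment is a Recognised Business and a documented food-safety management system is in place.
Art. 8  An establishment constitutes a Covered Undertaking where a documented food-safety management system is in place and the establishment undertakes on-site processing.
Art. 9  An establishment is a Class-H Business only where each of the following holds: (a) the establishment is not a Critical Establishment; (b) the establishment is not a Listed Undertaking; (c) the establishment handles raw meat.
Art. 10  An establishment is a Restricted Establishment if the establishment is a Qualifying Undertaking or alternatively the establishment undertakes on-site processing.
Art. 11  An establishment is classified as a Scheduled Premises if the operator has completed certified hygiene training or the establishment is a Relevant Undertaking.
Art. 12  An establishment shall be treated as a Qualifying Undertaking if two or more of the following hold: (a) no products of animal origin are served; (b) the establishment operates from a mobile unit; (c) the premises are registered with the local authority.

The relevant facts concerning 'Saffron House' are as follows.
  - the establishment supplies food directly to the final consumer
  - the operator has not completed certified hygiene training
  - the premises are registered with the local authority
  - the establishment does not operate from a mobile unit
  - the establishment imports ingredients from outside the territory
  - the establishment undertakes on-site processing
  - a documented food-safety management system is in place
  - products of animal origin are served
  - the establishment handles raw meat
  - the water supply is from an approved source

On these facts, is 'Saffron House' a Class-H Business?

Under article 6: the establishment operates from a mobile unit? no; or the establishment does not import ingredients from outside the territory? no. So the establishment is not a Critical Establishment.
Under article 12: no products of animal origin are served? no; the establishment operates from a mobile unit? no; the premises are registered with the local authority? yes — 1 of 3 hold (need ≥2) → not satisfied.
Under article 10: Qualifying Undertaking (article 12)? no; or the establishment undertakes on-site processing? yes. So the establishment is a Restricted Establishment.
Under article 1: Restricted Establishment (article 10)? yes; and the establishment supplies food directly to the final consumer? yes. So the establishment is a Recognised Business.
Under article 7: Recognised Business (article 1)? yes; and a documented food-safety management system is in place? yes. So the establishment is a Class-D Undertaking.
Under article 5: the establishment supplies food directly to the final consumer? yes; products of animal origin are served? yes; the premises are registered with the local authority? yes — 3 of 3 hold (need ≥2) → satisfied.
Under article 11: the operator has completed certified hygiene training? no; or Relevant Undertaking (article 5)? yes. So the establishment is a Scheduled Premises.
Under article 3: the water supply is from an approved source? yes; not a Scheduled Premises (article 11)? no; the premises are registered with the local authority? yes — 2 of 3 hold (need ≥2) → satisfied.
Under article 4: not a Class-D Undertaking (article 7)? no; and not a Tier II Undertaking (article 3)? no. So the establishment is not a Listed Undertaking.
Under article 9: not a Critical Establishment (article 6)? yes; and not a Listed Undertaking (article 4)? yes; and the establishment handles raw meat? yes. So the establishment is a Class-H Business.

Yes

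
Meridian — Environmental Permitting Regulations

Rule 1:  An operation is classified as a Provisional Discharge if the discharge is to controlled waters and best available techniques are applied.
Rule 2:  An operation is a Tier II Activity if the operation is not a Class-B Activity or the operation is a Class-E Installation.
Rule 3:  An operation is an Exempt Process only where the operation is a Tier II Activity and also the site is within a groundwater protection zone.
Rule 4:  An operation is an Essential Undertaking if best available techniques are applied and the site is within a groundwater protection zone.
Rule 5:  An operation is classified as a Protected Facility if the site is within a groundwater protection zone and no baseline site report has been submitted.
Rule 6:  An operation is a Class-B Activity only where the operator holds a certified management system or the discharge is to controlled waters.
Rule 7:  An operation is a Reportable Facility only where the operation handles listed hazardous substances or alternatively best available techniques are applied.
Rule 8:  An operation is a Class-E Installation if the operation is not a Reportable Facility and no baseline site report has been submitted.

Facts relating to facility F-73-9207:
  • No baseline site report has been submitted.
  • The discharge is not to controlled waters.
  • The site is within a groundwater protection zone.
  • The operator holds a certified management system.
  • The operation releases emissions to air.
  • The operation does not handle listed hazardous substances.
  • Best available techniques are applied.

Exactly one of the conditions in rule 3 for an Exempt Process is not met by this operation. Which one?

Tier II Activity

rule 6 — Class-B Activity: [the operator holds a certified management system? yes] OR [the discharge is to controlled waters? no] → satisfied.
rule 7 — Reportable Facility: [the operation handles listed hazardous substances? no] OR [best available techniques are applied? yes] → satisfied.
rule 8 — Class-E Installation: [not a Reportable Facility (rule 7)? no] AND [no baseline site report has been submitted? yes] → not satisfied.
rule 2 — Tier II Activity: [not a Class-B Activity (rule 6)? no] OR [Class-E Installation (rule 8)? no] → not satisfied.
rule 3 — Exempt Process: [Tier II Activity (rule 2)? no] AND [the site is within a groundwater protection zone? yes] → not satisfied.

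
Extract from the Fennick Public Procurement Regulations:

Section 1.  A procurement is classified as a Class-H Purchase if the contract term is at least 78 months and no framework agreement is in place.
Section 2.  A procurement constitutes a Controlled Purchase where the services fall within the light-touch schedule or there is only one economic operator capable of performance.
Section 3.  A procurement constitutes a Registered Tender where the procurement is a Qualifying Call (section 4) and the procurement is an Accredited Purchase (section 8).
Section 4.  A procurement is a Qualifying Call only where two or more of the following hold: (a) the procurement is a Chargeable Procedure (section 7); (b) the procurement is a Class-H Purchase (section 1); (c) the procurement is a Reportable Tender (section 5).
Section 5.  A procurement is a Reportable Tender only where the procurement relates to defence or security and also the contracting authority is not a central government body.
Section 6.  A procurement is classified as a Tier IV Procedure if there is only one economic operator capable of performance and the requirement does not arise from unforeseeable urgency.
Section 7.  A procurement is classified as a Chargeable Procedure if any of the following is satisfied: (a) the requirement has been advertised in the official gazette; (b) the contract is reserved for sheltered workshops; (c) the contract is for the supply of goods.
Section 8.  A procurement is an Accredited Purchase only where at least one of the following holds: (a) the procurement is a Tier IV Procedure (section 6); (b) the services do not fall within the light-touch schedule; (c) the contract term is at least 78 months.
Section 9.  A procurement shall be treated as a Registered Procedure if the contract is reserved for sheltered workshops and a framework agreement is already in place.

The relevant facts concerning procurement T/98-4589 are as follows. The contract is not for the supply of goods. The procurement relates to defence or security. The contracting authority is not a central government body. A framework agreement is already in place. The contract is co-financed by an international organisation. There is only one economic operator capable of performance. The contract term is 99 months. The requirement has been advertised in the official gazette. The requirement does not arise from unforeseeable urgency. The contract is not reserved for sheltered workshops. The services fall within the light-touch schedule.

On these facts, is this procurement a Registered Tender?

Yes

Under section 7: the requirement has been advertised in the official gazette? yes; or the contract is reserved for sheltered workshops? no; or the contract is for the supply of goods? no. So the procurement is a Chargeable Procedure.
Under section 1: contract term: 99 months ≥ 78 months? yes; and no framework agreement is in place? no. So the procurement is not a Class-H Purchase.
Under section 5: the procurement relates to defence or security? yes; and the contracting authority is not a central government body? yes. So the procurement is a Reportable Tender.
Under section 4: Chargeable Procedure (section 7)? yes; Class-H Purchase (section 1)? no; Reportable Tender (section 5)? yes — 2 of 3 hold (need ≥2) → satisfied.
Under section 6: there is only one economic operator capable of performance? yes; and the requirement does not arise from unforeseeable urgency? yes. So the procurement is a Tier IV Procedure.
Under section 8: Tier IV Procedure (section 6)? yes; or the services do not fall within the light-touch schedule? no; or contract term: 99 months ≥ 78 months? yes. So the procurement is an Accredited Purchase.
Under section 3: Qualifying Call (section 4)? yes; and Accredited Purchase (section 8)? yes. So the procurement is a Registered Tender.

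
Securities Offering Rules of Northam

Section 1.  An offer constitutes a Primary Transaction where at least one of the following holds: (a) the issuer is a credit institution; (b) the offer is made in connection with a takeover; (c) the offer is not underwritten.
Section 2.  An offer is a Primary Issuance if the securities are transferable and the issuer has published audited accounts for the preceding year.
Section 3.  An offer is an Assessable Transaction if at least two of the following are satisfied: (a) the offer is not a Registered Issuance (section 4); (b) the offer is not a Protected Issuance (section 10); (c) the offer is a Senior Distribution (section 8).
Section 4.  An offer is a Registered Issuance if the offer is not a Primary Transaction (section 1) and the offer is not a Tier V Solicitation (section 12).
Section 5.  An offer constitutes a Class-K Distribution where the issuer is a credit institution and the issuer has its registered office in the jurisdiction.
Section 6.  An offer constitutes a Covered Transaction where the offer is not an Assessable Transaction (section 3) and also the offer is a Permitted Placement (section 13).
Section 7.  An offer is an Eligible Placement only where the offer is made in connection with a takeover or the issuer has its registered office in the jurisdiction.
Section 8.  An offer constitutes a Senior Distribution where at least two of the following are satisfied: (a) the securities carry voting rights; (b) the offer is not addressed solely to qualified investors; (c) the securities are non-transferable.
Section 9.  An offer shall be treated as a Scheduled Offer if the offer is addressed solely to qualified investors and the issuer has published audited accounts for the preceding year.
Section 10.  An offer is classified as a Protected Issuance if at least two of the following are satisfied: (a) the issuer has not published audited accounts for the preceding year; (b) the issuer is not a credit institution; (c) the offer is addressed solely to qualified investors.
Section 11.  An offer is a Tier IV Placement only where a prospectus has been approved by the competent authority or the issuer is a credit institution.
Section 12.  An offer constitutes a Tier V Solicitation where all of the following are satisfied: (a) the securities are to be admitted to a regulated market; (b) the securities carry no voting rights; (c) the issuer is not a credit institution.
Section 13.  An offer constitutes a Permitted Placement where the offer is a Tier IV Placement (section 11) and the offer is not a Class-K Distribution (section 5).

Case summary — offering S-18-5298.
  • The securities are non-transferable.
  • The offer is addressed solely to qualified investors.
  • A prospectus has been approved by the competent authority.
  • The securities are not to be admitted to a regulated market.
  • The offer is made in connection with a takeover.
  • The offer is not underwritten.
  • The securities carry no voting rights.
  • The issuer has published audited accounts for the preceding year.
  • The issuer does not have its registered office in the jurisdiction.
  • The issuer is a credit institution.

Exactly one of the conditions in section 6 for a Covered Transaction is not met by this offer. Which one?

Under section 1: the issuer is a credit institution? yes; or the offer is made in connection with a takeover? yes; or the offer is not underwritten? yes. So the offer is a Primary Transaction.
Under section 12: the securities are to be admitted to a regulated market? no; and the securities carry no voting rights? yes; and the issuer is not a credit institution? no. So the offer is not a Tier V Solicitation.
Under section 4: not a Primary Transaction (section 1)? no; and not a Tier V Solicitation (section 12)? yes. So the offer is not a Registered Issuance.
Under section 10: the issuer has not published audited accounts for the preceding year? no; the issuer is not a credit institution? no; the offer is addressed solely to qualified investors? yes — 1 of 3 hold (need ≥2) → not satisfied.
Under section 8: the securities carry voting rights? no; the offer is not addressed solely to qualified investors? no; the securities are non-transferable? yes — 1 of 3 hold (need ≥2) → not satisfied.
Under section 3: not a Registered Issuance (section 4)? yes; not a Protected Issuance (section 10)? yes; Senior Distribution (section 8)? no — 2 of 3 hold (need ≥2) → satisfied.
Under section 11: a prospectus has been approved by the competent authority? yes; or the issuer is a credit institution? yes. So the offer is a Tier IV Placement.
Under section 5: the issuer is a credit institution? yes; and the issuer has its registered office in the jurisdiction? no. So the offer is not a Class-K Distribution.
Under section 13: Tier IV Placement (section 11)? yes; and not a Class-K Distribution (section 5)? yes. So the offer is a Permitted Placement.
Under section 6: not an Assessable Transaction (section 3)? no; and Permitted Placement (section 13)? yes. So the offer is not a Covered Transaction.

Assessable Transaction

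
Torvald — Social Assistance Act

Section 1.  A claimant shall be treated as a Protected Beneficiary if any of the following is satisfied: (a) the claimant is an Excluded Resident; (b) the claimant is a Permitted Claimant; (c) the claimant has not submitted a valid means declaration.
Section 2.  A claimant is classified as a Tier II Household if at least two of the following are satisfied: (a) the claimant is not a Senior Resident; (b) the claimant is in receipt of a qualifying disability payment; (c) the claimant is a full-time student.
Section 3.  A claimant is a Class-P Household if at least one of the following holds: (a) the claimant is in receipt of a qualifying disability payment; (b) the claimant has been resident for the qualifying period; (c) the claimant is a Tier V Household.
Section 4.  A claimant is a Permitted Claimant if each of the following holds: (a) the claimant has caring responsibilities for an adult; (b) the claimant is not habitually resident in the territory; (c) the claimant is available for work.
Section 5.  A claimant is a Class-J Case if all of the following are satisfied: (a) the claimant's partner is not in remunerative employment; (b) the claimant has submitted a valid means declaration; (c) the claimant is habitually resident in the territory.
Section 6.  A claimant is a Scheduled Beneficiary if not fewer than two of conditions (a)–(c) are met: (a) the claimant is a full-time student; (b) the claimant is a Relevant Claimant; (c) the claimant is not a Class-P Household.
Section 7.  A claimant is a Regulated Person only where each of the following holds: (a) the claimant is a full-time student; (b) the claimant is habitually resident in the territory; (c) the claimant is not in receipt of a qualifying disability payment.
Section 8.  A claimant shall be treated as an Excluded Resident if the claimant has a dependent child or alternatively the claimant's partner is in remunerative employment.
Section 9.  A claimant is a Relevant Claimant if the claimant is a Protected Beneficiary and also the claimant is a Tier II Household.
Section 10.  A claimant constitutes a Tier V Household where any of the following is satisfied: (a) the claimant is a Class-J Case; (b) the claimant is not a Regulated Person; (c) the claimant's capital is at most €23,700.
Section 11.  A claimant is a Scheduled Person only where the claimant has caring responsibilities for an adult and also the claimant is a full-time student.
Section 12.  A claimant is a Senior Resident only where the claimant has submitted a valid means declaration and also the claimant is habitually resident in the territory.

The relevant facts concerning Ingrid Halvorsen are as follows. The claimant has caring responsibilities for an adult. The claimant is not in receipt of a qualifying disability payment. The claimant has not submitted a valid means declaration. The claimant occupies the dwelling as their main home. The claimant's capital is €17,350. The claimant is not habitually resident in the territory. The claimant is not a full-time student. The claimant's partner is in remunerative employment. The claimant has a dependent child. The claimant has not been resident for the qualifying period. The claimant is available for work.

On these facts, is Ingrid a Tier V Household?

Under section 5: the claimant's partner is not in remunerative employment? no; and the claimant has submitted a valid means declaration? no; and the claimant is habitually resident in the territory? no. So the claimant is not a Class-J Case.
Under section 7: the claimant is a full-time student? no; and the claimant is habitually resident in the territory? no; and the claimant is not in receipt of a qualifying disability payment? yes. So the claimant is not a Regulated Person.
Under section 10: Class-J Case (section 5)? no; or not a Regulated Person (section 7)? yes; or claimant's capital: €17,350 ≤ €23,700? yes. So the claimant is a Tier V Household.

Yes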